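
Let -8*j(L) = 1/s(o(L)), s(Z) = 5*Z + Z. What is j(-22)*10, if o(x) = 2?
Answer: -5/48 ≈ -0.10417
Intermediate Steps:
s(Z) = 6*Z
j(L) = -1/96 (j(L) = -1/(8*(6*2)) = -⅛/12 = -⅛*1/12 = -1/96)
j(-22)*10 = -1/96*10 = -5/48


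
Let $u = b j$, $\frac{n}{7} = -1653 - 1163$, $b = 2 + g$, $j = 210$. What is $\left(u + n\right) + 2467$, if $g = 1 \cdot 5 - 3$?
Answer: $-16405$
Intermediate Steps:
$g = 2$ ($g = 5 - 3 = 2$)
$b = 4$ ($b = 2 + 2 = 4$)
$n = -19712$ ($n = 7 \left(-1653 - 1163\right) = 7 \left(-2816\right) = -19712$)
$u = 840$ ($u = 4 \cdot 210 = 840$)
$\left(u + n\right) + 2467 = \left(840 - 19712\right) + 2467 = -18872 + 2467 = -16405$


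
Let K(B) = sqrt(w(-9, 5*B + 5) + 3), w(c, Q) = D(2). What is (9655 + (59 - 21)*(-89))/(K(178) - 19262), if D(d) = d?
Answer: -120830526/371024639 - 6273*sqrt(5)/371024639 ≈ -0.32571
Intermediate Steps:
w(c, Q) = 2
K(B) = sqrt(5) (K(B) = sqrt(2 + 3) = sqrt(5))
(9655 + (59 - 21)*(-89))/(K(178) - 19262) = (9655 + (59 - 21)*(-89))/(sqrt(5) - 19262) = (9655 + 38*(-89))/(-19262 + sqrt(5)) = (9655 - 3382)/(-19262 + sqrt(5)) = 6273/(-19262 + sqrt(5))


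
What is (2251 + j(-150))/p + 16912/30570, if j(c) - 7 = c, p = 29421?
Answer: 93668252/149899995 ≈ 0.62487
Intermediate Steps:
j(c) = 7 + c
(2251 + j(-150))/p + 16912/30570 = (2251 + (7 - 150))/29421 + 16912/30570 = (2251 - 143)*(1/29421) + 16912*(1/30570) = 2108*(1/29421) + 8456/15285 = 2108/29421 + 8456/15285 = 93668252/149899995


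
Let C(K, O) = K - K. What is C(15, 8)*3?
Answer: 0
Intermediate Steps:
C(K, O) = 0
C(15, 8)*3 = 0*3 = 0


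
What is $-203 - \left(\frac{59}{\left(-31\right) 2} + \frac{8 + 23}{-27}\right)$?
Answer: $- \frac{336307}{1674} \approx -200.9$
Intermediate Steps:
$-203 - \left(\frac{59}{\left(-31\right) 2} + \frac{8 + 23}{-27}\right) = -203 - \left(\frac{59}{-62} + 31 \left(- \frac{1}{27}\right)\right) = -203 - \left(59 \left(- \frac{1}{62}\right) - \frac{31}{27}\right) = -203 - \left(- \frac{59}{62} - \frac{31}{27}\right) = -203 - - \frac{3515}{1674} = -203 + \frac{3515}{1674} = - \frac{336307}{1674}$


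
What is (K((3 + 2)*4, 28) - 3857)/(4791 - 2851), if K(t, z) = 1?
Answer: -964/485 ≈ -1.9876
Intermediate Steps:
(K((3 + 2)*4, 28) - 3857)/(4791 - 2851) = (1 - 3857)/(4791 - 2851) = -3856/1940 = -3856*1/1940 = -964/485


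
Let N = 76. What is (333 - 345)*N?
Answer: -912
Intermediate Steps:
(333 - 345)*N = (333 - 345)*76 = -12*76 = -912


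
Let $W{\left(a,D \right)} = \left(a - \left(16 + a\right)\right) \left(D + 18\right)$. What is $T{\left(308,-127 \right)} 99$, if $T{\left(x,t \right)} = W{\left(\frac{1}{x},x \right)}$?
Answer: $-516384$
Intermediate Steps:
$W{\left(a,D \right)} = -288 - 16 D$ ($W{\left(a,D \right)} = - 16 \left(18 + D\right) = -288 - 16 D$)
$T{\left(x,t \right)} = -288 - 16 x$
$T{\left(308,-127 \right)} 99 = \left(-288 - 4928\right) 99 = \left(-5216\right) 99 = -516384$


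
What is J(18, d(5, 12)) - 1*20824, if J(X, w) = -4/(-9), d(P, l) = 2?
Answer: -187412/9 ≈ -20824.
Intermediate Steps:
J(X, w) = 4/9 (J(X, w) = -4*(-1/9) = 4/9)
J(18, d(5, 12)) - 1*20824 = 4/9 - 1*20824 = 4/9 - 20824 = -187412/9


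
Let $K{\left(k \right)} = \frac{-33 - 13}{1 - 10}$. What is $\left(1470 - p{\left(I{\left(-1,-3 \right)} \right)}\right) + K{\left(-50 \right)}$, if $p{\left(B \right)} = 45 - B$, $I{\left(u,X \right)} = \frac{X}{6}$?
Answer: $\frac{25733}{18} \approx 1429.6$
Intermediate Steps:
$I{\left(u,X \right)} = \frac{X}{6}$ ($I{\left(u,X \right)} = X \frac{1}{6} = \frac{X}{6}$)
$K{\left(k \right)} = \frac{46}{9}$ ($K{\left(k \right)} = - \frac{46}{-9} = \left(-46\right) \left(- \frac{1}{9}\right) = \frac{46}{9}$)
$\left(1470 - p{\left(I{\left(-1,-3 \right)} \right)}\right) + K{\left(-50 \right)} = \left(1470 - \left(45 - \frac{1}{6} \left(-3\right)\right)\right) + \frac{46}{9} = \left(1470 - \left(45 - - \frac{1}{2}\right)\right) + \frac{46}{9} = \left(1470 - \left(45 + \frac{1}{2}\right)\right) + \frac{46}{9} = \left(1470 - \frac{91}{2}\right) + \frac{46}{9} = \frac{2849}{2} + \frac{46}{9} = \frac{25733}{18}$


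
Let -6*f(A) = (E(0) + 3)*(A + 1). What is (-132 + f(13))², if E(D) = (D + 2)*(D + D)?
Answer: 19321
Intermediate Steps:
E(D) = 2*D*(2 + D) (E(D) = (2 + D)*(2*D) = 2*D*(2 + D))
f(A) = -½ - A/2 (f(A) = -(2*0*(2 + 0) + 3)*(A + 1)/6 = -(2*0*2 + 3)*(1 + A)/6 = -(0 + 3)*(1 + A)/6 = -(1 + A)/2 = -(3 + 3*A)/6 = -½ - A/2)
(-132 + f(13))² = (-132 + (-½ - ½*13))² = (-132 + (-½ - 13/2))² = (-132 - 7)² = (-139)² = 19321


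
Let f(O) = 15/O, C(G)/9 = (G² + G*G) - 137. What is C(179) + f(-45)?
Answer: 1726514/3 ≈ 5.7551e+5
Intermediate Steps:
C(G) = -1233 + 18*G² (C(G) = 9*((G² + G*G) - 137) = 9*((G² + G²) - 137) = 9*(2*G² - 137) = 9*(-137 + 2*G²) = -1233 + 18*G²)
C(179) + f(-45) = (-1233 + 18*179²) + 15/(-45) = (-1233 + 18*32041) + 15*(-1/45) = (-1233 + 576738) - ⅓ = 575505 - ⅓ = 1726514/3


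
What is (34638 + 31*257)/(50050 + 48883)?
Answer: 42605/98933 ≈ 0.43064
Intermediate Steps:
(34638 + 31*257)/(50050 + 48883) = (34638 + 7967)/98933 = 42605*(1/98933) = 42605/98933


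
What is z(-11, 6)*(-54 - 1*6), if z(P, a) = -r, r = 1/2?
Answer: 30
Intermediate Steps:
r = 1/2 ≈ 0.50000
z(P, a) = -1/2 (z(P, a) = -1*1/2 = -1/2)
z(-11, 6)*(-54 - 1*6) = -(-54 - 1*6)/2 = -(-54 - 6)/2 = -1/2*(-60) = 30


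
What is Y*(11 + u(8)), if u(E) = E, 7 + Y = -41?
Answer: -912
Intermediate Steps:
Y = -48 (Y = -7 - 41 = -48)
Y*(11 + u(8)) = -48*(11 + 8) = -48*19 = -912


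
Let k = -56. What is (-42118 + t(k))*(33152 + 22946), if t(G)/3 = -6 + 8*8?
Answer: -2352974512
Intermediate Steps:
t(G) = 174 (t(G) = 3*(-6 + 8*8) = 3*(-6 + 64) = 3*58 = 174)
(-42118 + t(k))*(33152 + 22946) = (-42118 + 174)*(33152 + 22946) = -41944*56098 = -2352974512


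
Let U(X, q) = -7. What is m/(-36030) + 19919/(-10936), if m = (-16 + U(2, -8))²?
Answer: -361733357/197012040 ≈ -1.8361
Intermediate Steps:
m = 529 (m = (-16 - 7)² = (-23)² = 529)
m/(-36030) + 19919/(-10936) = 529/(-36030) + 19919/(-10936) = 529*(-1/36030) + 19919*(-1/10936) = -529/36030 - 19919/10936 = -361733357/197012040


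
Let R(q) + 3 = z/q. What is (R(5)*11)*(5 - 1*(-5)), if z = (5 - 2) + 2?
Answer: -220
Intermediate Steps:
z = 5 (z = 3 + 2 = 5)
R(q) = -3 + 5/q
(R(5)*11)*(5 - 1*(-5)) = ((-3 + 5/5)*11)*(5 - 1*(-5)) = ((-3 + 5*(1/5))*11)*(5 + 5) = ((-3 + 1)*11)*10 = -2*11*10 = -22*10 = -220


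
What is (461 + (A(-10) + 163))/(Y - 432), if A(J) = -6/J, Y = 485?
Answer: 3123/265 ≈ 11.785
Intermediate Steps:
(461 + (A(-10) + 163))/(Y - 432) = (461 + (-6/(-10) + 163))/(485 - 432) = (461 + (-6*(-⅒) + 163))/53 = (461 + (⅗ + 163))*(1/53) = (461 + 818/5)*(1/53) = (3123/5)*(1/53) = 3123/265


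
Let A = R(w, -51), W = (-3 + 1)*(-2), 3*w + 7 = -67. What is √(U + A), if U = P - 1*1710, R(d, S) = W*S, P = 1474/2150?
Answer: 17*I*√306031/215 ≈ 43.741*I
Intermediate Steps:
w = -74/3 (w = -7/3 + (⅓)*(-67) = -7/3 - 67/3 = -74/3 ≈ -24.667)
P = 737/1075 (P = 1474*(1/2150) = 737/1075 ≈ 0.68558)
W = 4 (W = -2*(-2) = 4)
R(d, S) = 4*S
A = -204 (A = 4*(-51) = -204)
U = -1837513/1075 (U = 737/1075 - 1*1710 = 737/1075 - 1710 = -1837513/1075 ≈ -1709.3)
√(U + A) = √(-1837513/1075 - 204) = √(-2056813/1075) = 17*I*√306031/215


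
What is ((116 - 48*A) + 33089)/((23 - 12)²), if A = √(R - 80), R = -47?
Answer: 33205/121 - 48*I*√127/121 ≈ 274.42 - 4.4705*I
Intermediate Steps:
A = I*√127 (A = √(-47 - 80) = √(-127) = I*√127 ≈ 11.269*I)
((116 - 48*A) + 33089)/((23 - 12)²) = ((116 - 48*I*√127) + 33089)/((23 - 12)²) = ((116 - 48*I*√127) + 33089)/(11²) = (33205 - 48*I*√127)/121 = (33205 - 48*I*√127)*(1/121) = 33205/121 - 48*I*√127/121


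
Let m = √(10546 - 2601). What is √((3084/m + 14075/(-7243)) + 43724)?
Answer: √(144785595611670904275 + 1285420557796620*√7945)/57545635 ≈ 209.18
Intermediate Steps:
m = √7945 ≈ 89.135
√((3084/m + 14075/(-7243)) + 43724) = √((3084/(√7945) + 14075/(-7243)) + 43724) = √((3084*(√7945/7945) + 14075*(-1/7243)) + 43724) = √((3084*√7945/7945 - 14075/7243) + 43724) = √((-14075/7243 + 3084*√7945/7945) + 43724) = √(316678857/7243 + 3084*√7945/7945)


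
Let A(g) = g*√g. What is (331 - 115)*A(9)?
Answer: 5832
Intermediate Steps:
A(g) = g^(3/2)
(331 - 115)*A(9) = (331 - 115)*9^(3/2) = 216*27 = 5832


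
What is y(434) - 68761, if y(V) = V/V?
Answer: -68760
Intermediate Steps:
y(V) = 1
y(434) - 68761 = 1 - 68761 = -68760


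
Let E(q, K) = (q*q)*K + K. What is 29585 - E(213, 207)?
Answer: -9362005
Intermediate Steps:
E(q, K) = K + K*q**2 (E(q, K) = q**2*K + K = K*q**2 + K = K + K*q**2)
29585 - E(213, 207) = 29585 - 207*(1 + 213**2) = 29585 - 207*(1 + 45369) = 29585 - 207*45370 = 29585 - 1*9391590 = 29585 - 9391590 = -9362005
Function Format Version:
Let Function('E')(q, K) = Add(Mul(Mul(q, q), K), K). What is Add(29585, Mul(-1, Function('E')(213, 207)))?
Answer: -9362005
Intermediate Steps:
Function('E')(q, K) = Add(K, Mul(K, Pow(q, 2))) (Function('E')(q, K) = Add(Mul(Pow(q, 2), K), K) = Add(Mul(K, Pow(q, 2)), K) = Add(K, Mul(K, Pow(q, 2))))
Add(29585, Mul(-1, Function('E')(213, 207))) = Add(29585, Mul(-1, Mul(207, Add(1, Pow(213, 2))))) = Add(29585, Mul(-1, Mul(207, Add(1, 45369)))) = Add(29585, Mul(-1, Mul(207, 45370))) = Add(29585, Mul(-1, 9391590)) = Add(29585, -9391590) = -9362005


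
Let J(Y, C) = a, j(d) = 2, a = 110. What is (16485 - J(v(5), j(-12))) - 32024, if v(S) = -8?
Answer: -15649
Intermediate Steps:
J(Y, C) = 110
(16485 - J(v(5), j(-12))) - 32024 = (16485 - 1*110) - 32024 = (16485 - 110) - 32024 = 16375 - 32024 = -15649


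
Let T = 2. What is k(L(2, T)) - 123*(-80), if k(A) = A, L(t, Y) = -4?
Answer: 9836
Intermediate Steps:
k(L(2, T)) - 123*(-80) = -4 - 123*(-80) = -4 + 9840 = 9836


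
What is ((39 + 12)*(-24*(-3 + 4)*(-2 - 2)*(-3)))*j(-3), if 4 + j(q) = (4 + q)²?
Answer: 44064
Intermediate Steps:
j(q) = -4 + (4 + q)²
((39 + 12)*(-24*(-3 + 4)*(-2 - 2)*(-3)))*j(-3) = ((39 + 12)*(-24*(-3 + 4)*(-2 - 2)*(-3)))*(-4 + (4 - 3)²) = (51*(-24*1*(-4)*(-3)))*(-4 + 1²) = (51*(-(-96)*(-3)))*(-4 + 1) = (51*(-24*12))*(-3) = (51*(-288))*(-3) = -14688*(-3) = 44064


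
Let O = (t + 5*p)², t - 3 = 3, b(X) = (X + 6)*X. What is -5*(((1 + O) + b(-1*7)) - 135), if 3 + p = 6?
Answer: -1570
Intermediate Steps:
p = 3 (p = -3 + 6 = 3)
b(X) = X*(6 + X) (b(X) = (6 + X)*X = X*(6 + X))
t = 6 (t = 3 + 3 = 6)
O = 441 (O = (6 + 5*3)² = (6 + 15)² = 21² = 441)
-5*(((1 + O) + b(-1*7)) - 135) = -5*(((1 + 441) + (-1*7)*(6 - 1*7)) - 135) = -5*((442 - 7*(6 - 7)) - 135) = -5*((442 - 7*(-1)) - 135) = -5*((442 + 7) - 135) = -5*(449 - 135) = -5*314 = -1570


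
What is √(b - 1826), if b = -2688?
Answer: I*√4514 ≈ 67.186*I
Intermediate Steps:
√(b - 1826) = √(-2688 - 1826) = √(-4514) = I*√4514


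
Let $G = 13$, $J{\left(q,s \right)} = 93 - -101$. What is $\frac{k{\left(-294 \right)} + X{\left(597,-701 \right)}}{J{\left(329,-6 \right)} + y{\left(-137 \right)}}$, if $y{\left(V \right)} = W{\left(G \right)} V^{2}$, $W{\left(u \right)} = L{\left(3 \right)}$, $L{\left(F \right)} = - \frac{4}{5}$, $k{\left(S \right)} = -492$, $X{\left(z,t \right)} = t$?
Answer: $\frac{5965}{74106} \approx 0.080493$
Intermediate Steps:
$J{\left(q,s \right)} = 194$ ($J{\left(q,s \right)} = 93 + 101 = 194$)
$L{\left(F \right)} = - \frac{4}{5}$ ($L{\left(F \right)} = \left(-4\right) \frac{1}{5} = - \frac{4}{5}$)
$W{\left(u \right)} = - \frac{4}{5}$
$y{\left(V \right)} = - \frac{4 V^{2}}{5}$
$\frac{k{\left(-294 \right)} + X{\left(597,-701 \right)}}{J{\left(329,-6 \right)} + y{\left(-137 \right)}} = \frac{-492 - 701}{194 - \frac{4 \left(-137\right)^{2}}{5}} = - \frac{1193}{194 - \frac{75076}{5}} = - \frac{1193}{- \frac{74106}{5}} = \left(-1193\right) \left(- \frac{5}{74106}\right) = \frac{5965}{74106}$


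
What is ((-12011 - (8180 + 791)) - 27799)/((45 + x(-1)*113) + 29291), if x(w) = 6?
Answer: -48781/30014 ≈ -1.6253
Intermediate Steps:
((-12011 - (8180 + 791)) - 27799)/((45 + x(-1)*113) + 29291) = ((-12011 - (8180 + 791)) - 27799)/((45 + 6*113) + 29291) = ((-12011 - 1*8971) - 27799)/((45 + 678) + 29291) = ((-12011 - 8971) - 27799)/(723 + 29291) = (-20982 - 27799)/30014 = -48781*1/30014 = -48781/30014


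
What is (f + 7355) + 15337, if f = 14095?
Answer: 36787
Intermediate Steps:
(f + 7355) + 15337 = (14095 + 7355) + 15337 = 21450 + 15337 = 36787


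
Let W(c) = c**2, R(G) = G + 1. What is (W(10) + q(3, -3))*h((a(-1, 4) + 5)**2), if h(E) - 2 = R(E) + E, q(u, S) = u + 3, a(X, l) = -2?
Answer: 2226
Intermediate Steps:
q(u, S) = 3 + u
R(G) = 1 + G
h(E) = 3 + 2*E (h(E) = 2 + ((1 + E) + E) = 2 + (1 + 2*E) = 3 + 2*E)
(W(10) + q(3, -3))*h((a(-1, 4) + 5)**2) = (10**2 + (3 + 3))*(3 + 2*(-2 + 5)**2) = (100 + 6)*(3 + 2*3**2) = 106*(3 + 2*9) = 106*(3 + 18) = 106*21 = 2226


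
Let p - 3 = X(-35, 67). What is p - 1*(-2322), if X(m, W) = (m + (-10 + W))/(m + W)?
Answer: 37211/16 ≈ 2325.7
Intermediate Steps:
X(m, W) = (-10 + W + m)/(W + m)
p = 59/16 (p = 3 + (-10 + 67 - 35)/(67 - 35) = 3 + 22/32 = 3 + (1/32)*22 = 3 + 11/16 = 59/16 ≈ 3.6875)
p - 1*(-2322) = 59/16 - 1*(-2322) = 59/16 + 2322 = 37211/16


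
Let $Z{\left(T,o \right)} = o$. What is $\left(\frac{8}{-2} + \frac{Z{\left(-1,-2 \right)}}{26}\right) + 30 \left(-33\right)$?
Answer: $- \frac{12923}{13} \approx -994.08$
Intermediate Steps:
$\left(\frac{8}{-2} + \frac{Z{\left(-1,-2 \right)}}{26}\right) + 30 \left(-33\right) = \left(\frac{8}{-2} - \frac{2}{26}\right) + 30 \left(-33\right) = \left(8 \left(- \frac{1}{2}\right) - \frac{1}{13}\right) - 990 = \left(-4 - \frac{1}{13}\right) - 990 = - \frac{53}{13} - 990 = - \frac{12923}{13}$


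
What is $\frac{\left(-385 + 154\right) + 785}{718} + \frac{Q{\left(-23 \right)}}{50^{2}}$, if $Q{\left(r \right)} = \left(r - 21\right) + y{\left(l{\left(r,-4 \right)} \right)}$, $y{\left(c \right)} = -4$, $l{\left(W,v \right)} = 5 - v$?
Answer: $\frac{168817}{224375} \approx 0.75239$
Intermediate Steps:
$Q{\left(r \right)} = -25 + r$ ($Q{\left(r \right)} = \left(r - 21\right) - 4 = \left(-21 + r\right) - 4 = -25 + r$)
$\frac{\left(-385 + 154\right) + 785}{718} + \frac{Q{\left(-23 \right)}}{50^{2}} = \frac{\left(-385 + 154\right) + 785}{718} + \frac{-25 - 23}{50^{2}} = \left(-231 + 785\right) \frac{1}{718} - \frac{48}{2500} = 554 \cdot \frac{1}{718} - \frac{12}{625} = \frac{277}{359} - \frac{12}{625} = \frac{168817}{224375}$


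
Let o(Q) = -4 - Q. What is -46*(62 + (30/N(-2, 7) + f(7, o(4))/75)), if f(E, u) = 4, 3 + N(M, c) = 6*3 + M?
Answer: -2886592/975 ≈ -2960.6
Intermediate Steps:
N(M, c) = 15 + M (N(M, c) = -3 + (6*3 + M) = -3 + (18 + M) = 15 + M)
-46*(62 + (30/N(-2, 7) + f(7, o(4))/75)) = -46*(62 + (30/(15 - 2) + 4/75)) = -46*(62 + (30/13 + 4*(1/75))) = -46*(62 + (30*(1/13) + 4/75)) = -46*(62 + (30/13 + 4/75)) = -46*(62 + 2302/975) = -46*62752/975 = -2886592/975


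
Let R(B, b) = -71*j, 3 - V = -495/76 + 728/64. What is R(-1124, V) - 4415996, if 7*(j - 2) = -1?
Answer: -30912895/7 ≈ -4.4161e+6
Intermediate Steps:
j = 13/7 (j = 2 + (⅐)*(-1) = 2 - ⅐ = 13/7 ≈ 1.8571)
V = -283/152 (V = 3 - (-495/76 + 728/64) = 3 - (-495*1/76 + 728*(1/64)) = 3 - (-495/76 + 91/8) = 3 - 1*739/152 = 3 - 739/152 = -283/152 ≈ -1.8618)
R(B, b) = -923/7 (R(B, b) = -71*13/7 = -923/7)
R(-1124, V) - 4415996 = -923/7 - 4415996 = -30912895/7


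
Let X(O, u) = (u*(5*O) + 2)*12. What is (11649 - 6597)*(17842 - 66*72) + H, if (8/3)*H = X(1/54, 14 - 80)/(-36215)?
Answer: 4789845152437/72430 ≈ 6.6131e+7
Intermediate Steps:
X(O, u) = 24 + 60*O*u (X(O, u) = (5*O*u + 2)*12 = (2 + 5*O*u)*12 = 24 + 60*O*u)
H = 37/72430 (H = 3*((24 + 60*(14 - 80)/54)/(-36215))/8 = 3*((24 + 60*(1/54)*(-66))*(-1/36215))/8 = 3*((24 - 220/3)*(-1/36215))/8 = 3*(-148/3*(-1/36215))/8 = (3/8)*(148/108645) = 37/72430 ≈ 0.00051084)
(11649 - 6597)*(17842 - 66*72) + H = (11649 - 6597)*(17842 - 66*72) + 37/72430 = 5052*(17842 - 4752) + 37/72430 = 5052*13090 + 37/72430 = 66130680 + 37/72430 = 4789845152437/72430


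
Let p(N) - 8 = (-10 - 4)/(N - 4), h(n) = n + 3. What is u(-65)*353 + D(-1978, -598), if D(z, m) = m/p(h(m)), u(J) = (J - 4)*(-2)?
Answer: 116880641/2403 ≈ 48639.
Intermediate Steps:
u(J) = 8 - 2*J (u(J) = (-4 + J)*(-2) = 8 - 2*J)
h(n) = 3 + n
p(N) = 8 - 14/(-4 + N) (p(N) = 8 + (-10 - 4)/(N - 4) = 8 - 14/(-4 + N))
D(z, m) = m*(-1 + m)/(2*(-11 + 4*m)) (D(z, m) = m/((2*(-23 + 4*(3 + m))/(-4 + (3 + m)))) = m/((2*(-23 + (12 + 4*m))/(-1 + m))) = m/((2*(-11 + 4*m)/(-1 + m))) = m*((-1 + m)/(2*(-11 + 4*m))) = m*(-1 + m)/(2*(-11 + 4*m)))
u(-65)*353 + D(-1978, -598) = (8 - 2*(-65))*353 + (½)*(-598)*(-1 - 598)/(-11 + 4*(-598)) = (8 + 130)*353 + (½)*(-598)*(-599)/(-11 - 2392) = 138*353 + (½)*(-598)*(-599)/(-2403) = 48714 + (½)*(-598)*(-1/2403)*(-599) = 48714 - 179101/2403 = 116880641/2403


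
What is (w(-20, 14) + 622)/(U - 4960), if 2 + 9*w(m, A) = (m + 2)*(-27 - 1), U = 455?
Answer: -1220/8109 ≈ -0.15045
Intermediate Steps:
w(m, A) = -58/9 - 28*m/9 (w(m, A) = -2/9 + ((m + 2)*(-27 - 1))/9 = -2/9 + ((2 + m)*(-28))/9 = -2/9 + (-56 - 28*m)/9 = -2/9 + (-56/9 - 28*m/9) = -58/9 - 28*m/9)
(w(-20, 14) + 622)/(U - 4960) = ((-58/9 - 28/9*(-20)) + 622)/(455 - 4960) = ((-58/9 + 560/9) + 622)/(-4505) = (502/9 + 622)*(-1/4505) = (6100/9)*(-1/4505) = -1220/8109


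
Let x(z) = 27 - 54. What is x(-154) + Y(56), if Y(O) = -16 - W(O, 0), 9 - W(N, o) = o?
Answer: -52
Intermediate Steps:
W(N, o) = 9 - o
x(z) = -27
Y(O) = -25 (Y(O) = -16 - (9 - 1*0) = -16 - (9 + 0) = -16 - 1*9 = -16 - 9 = -25)
x(-154) + Y(56) = -27 - 25 = -52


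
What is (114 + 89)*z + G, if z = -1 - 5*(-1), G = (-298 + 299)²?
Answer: 813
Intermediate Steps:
G = 1 (G = 1² = 1)
z = 4 (z = -1 + 5 = 4)
(114 + 89)*z + G = (114 + 89)*4 + 1 = 203*4 + 1 = 812 + 1 = 813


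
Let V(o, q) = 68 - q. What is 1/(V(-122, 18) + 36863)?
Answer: 1/36913 ≈ 2.7091e-5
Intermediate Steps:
1/(V(-122, 18) + 36863) = 1/((68 - 1*18) + 36863) = 1/((68 - 18) + 36863) = 1/(50 + 36863) = 1/36913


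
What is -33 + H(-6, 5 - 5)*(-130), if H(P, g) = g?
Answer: -33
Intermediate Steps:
-33 + H(-6, 5 - 5)*(-130) = -33 + (5 - 5)*(-130) = -33 + 0*(-130) = -33 + 0 = -33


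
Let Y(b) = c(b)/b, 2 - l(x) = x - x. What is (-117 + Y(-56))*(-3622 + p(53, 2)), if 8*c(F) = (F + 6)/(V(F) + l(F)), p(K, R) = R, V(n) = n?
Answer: 1280807585/3024 ≈ 4.2355e+5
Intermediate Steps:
l(x) = 2 (l(x) = 2 - (x - x) = 2 - 1*0 = 2 + 0 = 2)
c(F) = (6 + F)/(8*(2 + F)) (c(F) = ((F + 6)/(F + 2))/8 = ((6 + F)/(2 + F))/8 = (6 + F)/(8*(2 + F)))
Y(b) = (6 + b)/(8*b*(2 + b)) (Y(b) = ((6 + b)/(8*(2 + b)))/b = (6 + b)/(8*b*(2 + b)))
(-117 + Y(-56))*(-3622 + p(53, 2)) = (-117 + (1/8)*(6 - 56)/(-56*(2 - 56)))*(-3622 + 2) = (-117 + (1/8)*(-1/56)*(-50)/(-54))*(-3620) = (-117 + (1/8)*(-1/56)*(-1/54)*(-50))*(-3620) = (-117 - 25/12096)*(-3620) = -1415257/12096*(-3620) = 1280807585/3024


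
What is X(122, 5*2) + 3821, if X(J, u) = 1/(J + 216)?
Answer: 1291499/338 ≈ 3821.0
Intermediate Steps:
X(J, u) = 1/(216 + J)
X(122, 5*2) + 3821 = 1/(216 + 122) + 3821 = 1/338 + 3821 = 1291499/338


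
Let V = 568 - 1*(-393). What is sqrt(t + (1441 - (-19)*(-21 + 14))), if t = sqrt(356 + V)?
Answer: sqrt(1308 + sqrt(1317)) ≈ 36.665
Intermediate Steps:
V = 961 (V = 568 + 393 = 961)
t = sqrt(1317) (t = sqrt(356 + 961) = sqrt(1317) ≈ 36.290)
sqrt(t + (1441 - (-19)*(-21 + 14))) = sqrt(sqrt(1317) + (1441 - (-19)*(-21 + 14))) = sqrt(sqrt(1317) + (1441 - (-19)*(-7))) = sqrt(sqrt(1317) + (1441 - 1*133)) = sqrt(sqrt(1317) + (1441 - 133)) = sqrt(sqrt(1317) + 1308) = sqrt(1308 + sqrt(1317))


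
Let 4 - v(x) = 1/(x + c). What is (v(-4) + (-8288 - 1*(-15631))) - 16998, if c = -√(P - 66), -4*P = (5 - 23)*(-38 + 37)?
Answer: (-9651*√282 + 77206*I)/(√282 - 8*I) ≈ -9651.0 - 0.097069*I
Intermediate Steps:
P = -9/2 (P = -(5 - 23)*(-38 + 37)/4 = -(-9)*(-1)/2 = -¼*18 = -9/2 ≈ -4.5000)
c = -I*√282/2 (c = -√(-9/2 - 66) = -√(-141/2) = -I*√282/2 ≈ -8.3964*I)
v(x) = 4 - 1/(x - I*√282/2)
(v(-4) + (-8288 - 1*(-15631))) - 16998 = (2*(-1 + 4*(-4) - 2*I*√282)/(2*(-4) - I*√282) + (-8288 - 1*(-15631))) - 16998 = (2*(-1 - 16 - 2*I*√282)/(-8 - I*√282) + (-8288 + 15631)) - 16998 = (2*(-17 - 2*I*√282)/(-8 - I*√282) + 7343) - 16998 = (7343 + 2*(-17 - 2*I*√282)/(-8 - I*√282)) - 16998 = -9655 + 2*(-17 - 2*I*√282)/(-8 - I*√282)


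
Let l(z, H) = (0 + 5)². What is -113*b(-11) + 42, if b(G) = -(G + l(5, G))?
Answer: 1624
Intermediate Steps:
l(z, H) = 25 (l(z, H) = 5² = 25)
b(G) = -25 - G (b(G) = -(G + 25) = -(25 + G) = -25 - G)
-113*b(-11) + 42 = -113*(-25 - 1*(-11)) + 42 = -113*(-25 + 11) + 42 = -113*(-14) + 42 = 1582 + 42 = 1624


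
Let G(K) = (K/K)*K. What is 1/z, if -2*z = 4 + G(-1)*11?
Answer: 2/7 ≈ 0.28571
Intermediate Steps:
G(K) = K (G(K) = 1*K = K)
z = 7/2 (z = -(4 - 1*11)/2 = -(4 - 11)/2 = -½*(-7) = 7/2 ≈ 3.5000)
1/z = 1/(7/2) = 2/7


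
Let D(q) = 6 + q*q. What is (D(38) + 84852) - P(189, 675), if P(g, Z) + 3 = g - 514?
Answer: 86630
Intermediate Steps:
D(q) = 6 + q²
P(g, Z) = -517 + g (P(g, Z) = -3 + (g - 514) = -3 + (-514 + g) = -517 + g)
(D(38) + 84852) - P(189, 675) = ((6 + 38²) + 84852) - (-517 + 189) = ((6 + 1444) + 84852) - 1*(-328) = (1450 + 84852) + 328 = 86302 + 328 = 86630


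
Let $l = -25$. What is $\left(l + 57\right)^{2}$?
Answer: $1024$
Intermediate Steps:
$\left(l + 57\right)^{2} = \left(-25 + 57\right)^{2} = 32^{2} = 1024$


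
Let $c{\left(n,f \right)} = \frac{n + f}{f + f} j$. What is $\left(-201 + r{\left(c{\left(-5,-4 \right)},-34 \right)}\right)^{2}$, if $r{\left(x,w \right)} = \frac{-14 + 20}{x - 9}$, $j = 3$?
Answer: $\frac{9186961}{225} \approx 40831.0$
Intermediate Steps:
$c{\left(n,f \right)} = \frac{3 \left(f + n\right)}{2 f}$ ($c{\left(n,f \right)} = \frac{n + f}{f + f} 3 = \frac{f + n}{2 f} 3 = \frac{3 \left(f + n\right)}{2 f}$)
$r{\left(x,w \right)} = \frac{6}{-9 + x}$
$\left(-201 + r{\left(c{\left(-5,-4 \right)},-34 \right)}\right)^{2} = \left(-201 + \frac{6}{-9 + \frac{3 \left(-4 - 5\right)}{2 \left(-4\right)}}\right)^{2} = \left(-201 + \frac{6}{-9 + \frac{3}{2} \left(- \frac{1}{4}\right) \left(-9\right)}\right)^{2} = \left(-201 + \frac{6}{-9 + \frac{27}{8}}\right)^{2} = \left(-201 + \frac{6}{- \frac{45}{8}}\right)^{2} = \left(-201 + 6 \left(- \frac{8}{45}\right)\right)^{2} = \left(-201 - \frac{16}{15}\right)^{2} = \left(- \frac{3031}{15}\right)^{2} = \frac{9186961}{225}$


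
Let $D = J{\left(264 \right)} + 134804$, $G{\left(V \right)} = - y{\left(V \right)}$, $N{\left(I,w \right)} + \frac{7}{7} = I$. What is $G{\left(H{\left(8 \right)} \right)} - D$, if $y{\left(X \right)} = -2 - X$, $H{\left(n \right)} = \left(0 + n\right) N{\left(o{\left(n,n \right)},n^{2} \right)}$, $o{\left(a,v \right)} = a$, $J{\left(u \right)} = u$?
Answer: $-135010$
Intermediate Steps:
$N{\left(I,w \right)} = -1 + I$
$H{\left(n \right)} = n \left(-1 + n\right)$ ($H{\left(n \right)} = \left(0 + n\right) \left(-1 + n\right) = n \left(-1 + n\right)$)
$G{\left(V \right)} = 2 + V$ ($G{\left(V \right)} = - (-2 - V) = 2 + V$)
$D = 135068$ ($D = 264 + 134804 = 135068$)
$G{\left(H{\left(8 \right)} \right)} - D = \left(2 + 8 \left(-1 + 8\right)\right) - 135068 = \left(2 + 8 \cdot 7\right) - 135068 = \left(2 + 56\right) - 135068 = 58 - 135068 = -135010$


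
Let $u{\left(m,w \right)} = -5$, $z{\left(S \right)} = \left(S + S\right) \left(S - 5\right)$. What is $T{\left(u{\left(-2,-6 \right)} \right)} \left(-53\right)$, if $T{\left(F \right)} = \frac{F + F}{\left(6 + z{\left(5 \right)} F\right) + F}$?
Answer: $530$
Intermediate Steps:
$z{\left(S \right)} = 2 S \left(-5 + S\right)$
$T{\left(F \right)} = \frac{2 F}{6 + F}$ ($T{\left(F \right)} = \frac{F + F}{\left(6 + 2 \cdot 5 \left(-5 + 5\right) F\right) + F} = \frac{2 F}{\left(6 + 2 \cdot 5 \cdot 0 F\right) + F} = \frac{2 F}{\left(6 + 0 F\right) + F} = \frac{2 F}{\left(6 + 0\right) + F} = \frac{2 F}{6 + F}$)
$T{\left(u{\left(-2,-6 \right)} \right)} \left(-53\right) = 2 \left(-5\right) \frac{1}{6 - 5} \left(-53\right) = 2 \left(-5\right) 1^{-1} \left(-53\right) = 2 \left(-5\right) 1 \left(-53\right) = \left(-10\right) \left(-53\right) = 530$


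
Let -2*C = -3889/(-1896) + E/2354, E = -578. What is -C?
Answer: 4029409/4463184 ≈ 0.90281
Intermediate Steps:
C = -4029409/4463184 (C = -(-3889/(-1896) - 578/2354)/2 = -(-3889*(-1/1896) - 578*1/2354)/2 = -(3889/1896 - 289/1177)/2 = -1/2*4029409/2231592 = -4029409/4463184 ≈ -0.90281)
-C = -1*(-4029409/4463184) = 4029409/4463184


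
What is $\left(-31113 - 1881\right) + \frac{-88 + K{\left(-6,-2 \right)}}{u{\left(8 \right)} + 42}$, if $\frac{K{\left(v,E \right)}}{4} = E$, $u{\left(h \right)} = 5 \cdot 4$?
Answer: $- \frac{1022862}{31} \approx -32996.0$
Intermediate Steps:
$u{\left(h \right)} = 20$
$K{\left(v,E \right)} = 4 E$
$\left(-31113 - 1881\right) + \frac{-88 + K{\left(-6,-2 \right)}}{u{\left(8 \right)} + 42} = \left(-31113 - 1881\right) + \frac{-88 + 4 \left(-2\right)}{20 + 42} = -32994 + \frac{-88 - 8}{62} = -32994 + \frac{1}{62} \left(-96\right) = -32994 - \frac{48}{31} = - \frac{1022862}{31}$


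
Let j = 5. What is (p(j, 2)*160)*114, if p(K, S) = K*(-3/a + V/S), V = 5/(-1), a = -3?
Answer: -136800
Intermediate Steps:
V = -5 (V = 5*(-1) = -5)
p(K, S) = K*(1 - 5/S) (p(K, S) = K*(-3/(-3) - 5/S) = K*(-3*(-1/3) - 5/S) = K*(1 - 5/S))
(p(j, 2)*160)*114 = ((5*(-5 + 2)/2)*160)*114 = ((5*(1/2)*(-3))*160)*114 = -15/2*160*114 = -1200*114 = -136800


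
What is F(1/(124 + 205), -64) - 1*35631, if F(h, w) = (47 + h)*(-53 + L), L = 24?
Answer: -12171055/329 ≈ -36994.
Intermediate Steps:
F(h, w) = -1363 - 29*h (F(h, w) = (47 + h)*(-53 + 24) = (47 + h)*(-29) = -1363 - 29*h)
F(1/(124 + 205), -64) - 1*35631 = (-1363 - 29/(124 + 205)) - 1*35631 = (-1363 - 29/329) - 35631 = -448456/329 - 35631 = -12171055/329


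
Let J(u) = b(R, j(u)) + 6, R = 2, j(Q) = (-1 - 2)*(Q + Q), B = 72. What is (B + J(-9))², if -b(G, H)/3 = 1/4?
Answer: 95481/16 ≈ 5967.6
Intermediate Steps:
j(Q) = -6*Q
b(G, H) = -¾ (b(G, H) = -3/4 = -3*¼ = -¾)
J(u) = 21/4 (J(u) = -¾ + 6 = 21/4)
(B + J(-9))² = (72 + 21/4)² = (309/4)² = 95481/16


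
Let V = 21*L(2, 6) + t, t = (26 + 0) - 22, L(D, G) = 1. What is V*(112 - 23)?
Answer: 2225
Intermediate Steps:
t = 4 (t = 26 - 22 = 4)
V = 25 (V = 21*1 + 4 = 21 + 4 = 25)
V*(112 - 23) = 25*(112 - 23) = 25*89 = 2225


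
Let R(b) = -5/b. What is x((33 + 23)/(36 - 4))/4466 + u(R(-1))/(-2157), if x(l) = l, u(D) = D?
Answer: -10603/5504664 ≈ -0.0019262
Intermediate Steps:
x((33 + 23)/(36 - 4))/4466 + u(R(-1))/(-2157) = ((33 + 23)/(36 - 4))/4466 - 5/(-1)/(-2157) = (56/32)*(1/4466) - 5*(-1)*(-1/2157) = (56*(1/32))*(1/4466) + 5*(-1/2157) = (7/4)*(1/4466) - 5/2157 = 1/2552 - 5/2157 = -10603/5504664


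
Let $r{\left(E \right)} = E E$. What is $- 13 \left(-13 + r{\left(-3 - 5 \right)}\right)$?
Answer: $-663$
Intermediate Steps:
$r{\left(E \right)} = E^{2}$
$- 13 \left(-13 + r{\left(-3 - 5 \right)}\right) = - 13 \left(-13 + \left(-3 - 5\right)^{2}\right) = - 13 \left(-13 + \left(-8\right)^{2}\right) = - 13 \left(-13 + 64\right) = \left(-13\right) 51 = -663$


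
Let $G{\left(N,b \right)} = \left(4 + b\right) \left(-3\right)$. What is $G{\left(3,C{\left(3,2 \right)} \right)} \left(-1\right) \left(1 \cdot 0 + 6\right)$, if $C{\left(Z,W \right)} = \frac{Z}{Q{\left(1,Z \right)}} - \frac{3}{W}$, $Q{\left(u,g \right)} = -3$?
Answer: $27$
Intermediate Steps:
$C{\left(Z,W \right)} = - \frac{3}{W} - \frac{Z}{3}$ ($C{\left(Z,W \right)} = \frac{Z}{-3} - \frac{3}{W} = Z \left(- \frac{1}{3}\right) - \frac{3}{W} = - \frac{Z}{3} - \frac{3}{W} = - \frac{3}{W} - \frac{Z}{3}$)
$G{\left(N,b \right)} = -12 - 3 b$
$G{\left(3,C{\left(3,2 \right)} \right)} \left(-1\right) \left(1 \cdot 0 + 6\right) = \left(-12 - 3 \left(- \frac{3}{2} - 1\right)\right) \left(-1\right) \left(1 \cdot 0 + 6\right) = \left(-12 - 3 \left(\left(-3\right) \frac{1}{2} - 1\right)\right) \left(-1\right) \left(0 + 6\right) = \left(-12 - 3 \left(- \frac{3}{2} - 1\right)\right) \left(-1\right) 6 = \left(-12 - - \frac{15}{2}\right) \left(-1\right) 6 = \left(-12 + \frac{15}{2}\right) \left(-1\right) 6 = \left(- \frac{9}{2}\right) \left(-1\right) 6 = \frac{9}{2} \cdot 6 = 27$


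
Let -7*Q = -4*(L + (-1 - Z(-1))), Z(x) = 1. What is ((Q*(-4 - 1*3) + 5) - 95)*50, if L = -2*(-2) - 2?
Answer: -4500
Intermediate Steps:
L = 2 (L = 4 - 2 = 2)
Q = 0 (Q = -(-4)*(2 + (-1 - 1*1))/7 = -(-4)*(2 + (-1 - 1))/7 = -(-4)*(2 - 2)/7 = -(-4)*0/7 = -⅐*0 = 0)
((Q*(-4 - 1*3) + 5) - 95)*50 = ((0*(-4 - 1*3) + 5) - 95)*50 = ((0*(-4 - 3) + 5) - 95)*50 = ((0*(-7) + 5) - 95)*50 = ((0 + 5) - 95)*50 = (5 - 95)*50 = -90*50 = -4500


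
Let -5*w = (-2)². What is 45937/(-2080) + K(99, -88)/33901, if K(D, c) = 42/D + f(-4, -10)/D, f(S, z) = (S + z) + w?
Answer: -154173656887/6980893920 ≈ -22.085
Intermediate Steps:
w = -⅘ (w = -⅕*(-2)² = -⅕*4 = -⅘ ≈ -0.80000)
f(S, z) = -⅘ + S + z (f(S, z) = (S + z) - ⅘ = -⅘ + S + z)
K(D, c) = 136/(5*D) (K(D, c) = 42/D + (-⅘ - 4 - 10)/D = 42/D - 74/(5*D) = 136/(5*D))
45937/(-2080) + K(99, -88)/33901 = 45937/(-2080) + ((136/5)/99)/33901 = 45937*(-1/2080) + ((136/5)*(1/99))*(1/33901) = -45937/2080 + (136/495)*(1/33901) = -45937/2080 + 136/16780995 = -154173656887/6980893920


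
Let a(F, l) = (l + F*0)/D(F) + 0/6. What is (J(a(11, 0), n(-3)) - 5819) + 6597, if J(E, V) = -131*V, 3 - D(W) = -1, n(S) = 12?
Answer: -794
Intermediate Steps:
D(W) = 4 (D(W) = 3 - 1*(-1) = 3 + 1 = 4)
a(F, l) = l/4 (a(F, l) = (l + F*0)/4 + 0/6 = (l + 0)*(¼) + 0*(⅙) = l*(¼) + 0 = l/4 + 0 = l/4)
(J(a(11, 0), n(-3)) - 5819) + 6597 = (-131*12 - 5819) + 6597 = (-1572 - 5819) + 6597 = -7391 + 6597 = -794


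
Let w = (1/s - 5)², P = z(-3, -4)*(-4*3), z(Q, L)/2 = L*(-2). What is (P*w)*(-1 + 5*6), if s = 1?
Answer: -89088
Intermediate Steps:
z(Q, L) = -4*L (z(Q, L) = 2*(L*(-2)) = 2*(-2*L) = -4*L)
P = -192 (P = (-4*(-4))*(-4*3) = 16*(-12) = -192)
w = 16 (w = (1/1 - 5)² = (1 - 5)² = (-4)² = 16)
(P*w)*(-1 + 5*6) = (-192*16)*(-1 + 5*6) = -3072*(-1 + 30) = -3072*29 = -89088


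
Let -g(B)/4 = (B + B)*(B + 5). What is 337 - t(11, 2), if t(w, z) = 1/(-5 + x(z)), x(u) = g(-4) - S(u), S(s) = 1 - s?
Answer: 9435/28 ≈ 336.96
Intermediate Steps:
g(B) = -8*B*(5 + B) (g(B) = -4*(B + B)*(B + 5) = -4*2*B*(5 + B) = -8*B*(5 + B))
x(u) = 31 + u (x(u) = -8*(-4)*(5 - 4) - (1 - u) = -8*(-4)*1 + (-1 + u) = 32 + (-1 + u) = 31 + u)
t(w, z) = 1/(26 + z) (t(w, z) = 1/(-5 + (31 + z)) = 1/(26 + z))
337 - t(11, 2) = 337 - 1/(26 + 2) = 337 - 1/28 = 9435/28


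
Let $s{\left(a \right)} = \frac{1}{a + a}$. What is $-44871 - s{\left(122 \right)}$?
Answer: $- \frac{10948525}{244} \approx -44871.0$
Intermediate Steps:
$s{\left(a \right)} = \frac{1}{2 a}$
$-44871 - s{\left(122 \right)} = -44871 - \frac{1}{2 \cdot 122} = -44871 - \frac{1}{2} \cdot \frac{1}{122} = -44871 - \frac{1}{244} = - \frac{10948525}{244}$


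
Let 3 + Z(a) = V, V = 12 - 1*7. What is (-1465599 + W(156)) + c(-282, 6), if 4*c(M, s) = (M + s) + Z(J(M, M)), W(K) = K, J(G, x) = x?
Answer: -2931023/2 ≈ -1.4655e+6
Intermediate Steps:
V = 5 (V = 12 - 7 = 5)
Z(a) = 2 (Z(a) = -3 + 5 = 2)
c(M, s) = ½ + M/4 + s/4 (c(M, s) = ((M + s) + 2)/4 = (2 + M + s)/4 = ½ + M/4 + s/4)
(-1465599 + W(156)) + c(-282, 6) = (-1465599 + 156) + (½ + (¼)*(-282) + (¼)*6) = -1465443 + (½ - 141/2 + 3/2) = -1465443 - 137/2 = -2931023/2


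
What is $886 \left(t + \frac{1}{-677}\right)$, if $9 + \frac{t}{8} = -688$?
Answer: $- \frac{3344608358}{677} \approx -4.9403 \cdot 10^{6}$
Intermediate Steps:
$t = -5576$ ($t = -72 + 8 \left(-688\right) = -72 - 5504 = -5576$)
$886 \left(t + \frac{1}{-677}\right) = 886 \left(-5576 + \frac{1}{-677}\right) = 886 \left(-5576 - \frac{1}{677}\right) = 886 \left(- \frac{3774953}{677}\right) = - \frac{3344608358}{677}$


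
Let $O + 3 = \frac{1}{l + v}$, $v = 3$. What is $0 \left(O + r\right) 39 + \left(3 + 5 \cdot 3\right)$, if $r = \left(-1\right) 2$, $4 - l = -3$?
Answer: $18$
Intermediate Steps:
$l = 7$ ($l = 4 - -3 = 4 + 3 = 7$)
$r = -2$
$O = - \frac{29}{10}$ ($O = -3 + \frac{1}{7 + 3} = -3 + \frac{1}{10} = - \frac{29}{10} \approx -2.9$)
$0 \left(O + r\right) 39 + \left(3 + 5 \cdot 3\right) = 0 \left(- \frac{29}{10} - 2\right) 39 + \left(3 + 5 \cdot 3\right) = 0 \left(- \frac{49}{10}\right) 39 + \left(3 + 15\right) = 0 \cdot 39 + 18 = 0 + 18 = 18$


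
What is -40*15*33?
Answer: -19800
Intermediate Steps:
-40*15*33 = -600*33 = -19800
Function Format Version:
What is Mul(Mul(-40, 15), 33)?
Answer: -19800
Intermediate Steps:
Mul(Mul(-40, 15), 33) = Mul(-600, 33) = -19800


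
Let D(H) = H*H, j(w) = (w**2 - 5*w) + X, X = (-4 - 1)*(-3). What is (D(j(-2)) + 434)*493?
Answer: 628575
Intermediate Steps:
X = 15 (X = -5*(-3) = 15)
j(w) = 15 + w**2 - 5*w (j(w) = (w**2 - 5*w) + 15 = 15 + w**2 - 5*w)
D(H) = H**2
(D(j(-2)) + 434)*493 = ((15 + (-2)**2 - 5*(-2))**2 + 434)*493 = ((15 + 4 + 10)**2 + 434)*493 = (29**2 + 434)*493 = (841 + 434)*493 = 1275*493 = 628575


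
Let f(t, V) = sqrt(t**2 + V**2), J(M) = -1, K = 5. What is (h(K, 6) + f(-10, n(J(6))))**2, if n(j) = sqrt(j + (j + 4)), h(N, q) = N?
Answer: (5 + sqrt(102))**2 ≈ 228.00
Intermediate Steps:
n(j) = sqrt(4 + 2*j) (n(j) = sqrt(j + (4 + j)) = sqrt(4 + 2*j))
f(t, V) = sqrt(V**2 + t**2)
(h(K, 6) + f(-10, n(J(6))))**2 = (5 + sqrt((sqrt(4 + 2*(-1)))**2 + (-10)**2))**2 = (5 + sqrt((sqrt(4 - 2))**2 + 100))**2 = (5 + sqrt((sqrt(2))**2 + 100))**2 = (5 + sqrt(2 + 100))**2 = (5 + sqrt(102))**2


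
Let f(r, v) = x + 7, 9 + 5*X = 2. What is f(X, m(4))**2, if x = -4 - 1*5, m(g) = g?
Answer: 4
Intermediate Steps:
X = -7/5 (X = -9/5 + (1/5)*2 = -9/5 + 2/5 = -7/5 ≈ -1.4000)
x = -9 (x = -4 - 5 = -9)
f(r, v) = -2 (f(r, v) = -9 + 7 = -2)
f(X, m(4))**2 = (-2)**2 = 4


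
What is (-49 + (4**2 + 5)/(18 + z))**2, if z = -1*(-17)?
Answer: 58564/25 ≈ 2342.6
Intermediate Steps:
z = 17
(-49 + (4**2 + 5)/(18 + z))**2 = (-49 + (4**2 + 5)/(18 + 17))**2 = (-49 + (16 + 5)/35)**2 = (-49 + 21*(1/35))**2 = (-49 + 3/5)**2 = (-242/5)**2 = 58564/25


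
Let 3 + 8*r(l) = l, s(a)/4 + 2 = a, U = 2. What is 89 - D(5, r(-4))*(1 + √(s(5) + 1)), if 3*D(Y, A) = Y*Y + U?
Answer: 80 - 9*√13 ≈ 47.550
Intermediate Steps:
s(a) = -8 + 4*a
r(l) = -3/8 + l/8
D(Y, A) = ⅔ + Y²/3 (D(Y, A) = (Y*Y + 2)/3 = (Y² + 2)/3 = (2 + Y²)/3 = ⅔ + Y²/3)
89 - D(5, r(-4))*(1 + √(s(5) + 1)) = 89 - (⅔ + (⅓)*5²)*(1 + √((-8 + 4*5) + 1)) = 89 - (⅔ + (⅓)*25)*(1 + √((-8 + 20) + 1)) = 89 - (⅔ + 25/3)*(1 + √(12 + 1)) = 89 - 9*(1 + √13) = 89 - (9 + 9*√13) = 89 + (-9 - 9*√13) = 80 - 9*√13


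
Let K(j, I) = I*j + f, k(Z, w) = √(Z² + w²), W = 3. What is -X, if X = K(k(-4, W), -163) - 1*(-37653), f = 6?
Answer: -36844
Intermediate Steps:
K(j, I) = 6 + I*j (K(j, I) = I*j + 6 = 6 + I*j)
X = 36844 (X = (6 - 163*√((-4)² + 3²)) - 1*(-37653) = (6 - 163*√(16 + 9)) + 37653 = (6 - 163*√25) + 37653 = (6 - 163*5) + 37653 = (6 - 815) + 37653 = -809 + 37653 = 36844)
-X = -1*36844 = -36844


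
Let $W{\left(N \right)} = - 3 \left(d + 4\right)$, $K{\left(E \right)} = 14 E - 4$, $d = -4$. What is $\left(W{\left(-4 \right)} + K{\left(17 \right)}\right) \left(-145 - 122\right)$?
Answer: $-62478$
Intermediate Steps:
$K{\left(E \right)} = -4 + 14 E$
$W{\left(N \right)} = 0$ ($W{\left(N \right)} = - 3 \left(-4 + 4\right) = \left(-3\right) 0 = 0$)
$\left(W{\left(-4 \right)} + K{\left(17 \right)}\right) \left(-145 - 122\right) = \left(0 + \left(-4 + 14 \cdot 17\right)\right) \left(-145 - 122\right) = \left(0 + \left(-4 + 238\right)\right) \left(-267\right) = \left(0 + 234\right) \left(-267\right) = 234 \left(-267\right) = -62478$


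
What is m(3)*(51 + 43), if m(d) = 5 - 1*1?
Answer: 376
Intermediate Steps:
m(d) = 4 (m(d) = 5 - 1 = 4)
m(3)*(51 + 43) = 4*(51 + 43) = 4*94 = 376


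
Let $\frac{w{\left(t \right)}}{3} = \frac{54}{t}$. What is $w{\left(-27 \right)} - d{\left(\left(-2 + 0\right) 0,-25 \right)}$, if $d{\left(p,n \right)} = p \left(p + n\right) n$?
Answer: $-6$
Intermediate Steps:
$w{\left(t \right)} = \frac{162}{t}$ ($w{\left(t \right)} = 3 \frac{54}{t} = \frac{162}{t}$)
$d{\left(p,n \right)} = n p \left(n + p\right)$ ($d{\left(p,n \right)} = p \left(n + p\right) n = n p \left(n + p\right)$)
$w{\left(-27 \right)} - d{\left(\left(-2 + 0\right) 0,-25 \right)} = \frac{162}{-27} - - 25 \left(-2 + 0\right) 0 \left(-25 + \left(-2 + 0\right) 0\right) = 162 \left(- \frac{1}{27}\right) - - 25 \left(\left(-2\right) 0\right) \left(-25 - 0\right) = -6 - \left(-25\right) 0 \left(-25 + 0\right) = -6 - \left(-25\right) 0 \left(-25\right) = -6 - 0 = -6 + 0 = -6$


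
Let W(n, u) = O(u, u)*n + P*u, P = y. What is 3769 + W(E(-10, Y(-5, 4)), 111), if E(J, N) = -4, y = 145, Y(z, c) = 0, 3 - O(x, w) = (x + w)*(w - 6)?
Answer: 113092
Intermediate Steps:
O(x, w) = 3 - (-6 + w)*(w + x) (O(x, w) = 3 - (x + w)*(w - 6) = 3 - (w + x)*(-6 + w) = 3 - (-6 + w)*(w + x))
P = 145
W(n, u) = 145*u + n*(3 - 2*u² + 12*u) (W(n, u) = (3 - u² + 6*u + 6*u - u*u)*n + 145*u = (3 - u² + 6*u + 6*u - u²)*n + 145*u = (3 - 2*u² + 12*u)*n + 145*u = n*(3 - 2*u² + 12*u) + 145*u = 145*u + n*(3 - 2*u² + 12*u))
3769 + W(E(-10, Y(-5, 4)), 111) = 3769 + (145*111 - 4*(3 - 2*111² + 12*111)) = 3769 + (16095 - 4*(3 - 2*12321 + 1332)) = 3769 + (16095 - 4*(3 - 24642 + 1332)) = 3769 + (16095 - 4*(-23307)) = 3769 + (16095 + 93228) = 3769 + 109323 = 113092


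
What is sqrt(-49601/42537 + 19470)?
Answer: sqrt(35226837426693)/42537 ≈ 139.53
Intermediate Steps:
sqrt(-49601/42537 + 19470) = sqrt(828145789/42537) = sqrt(35226837426693)/42537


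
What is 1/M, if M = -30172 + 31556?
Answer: 1/1384 ≈ 0.00072254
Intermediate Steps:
M = 1384
1/M = 1/1384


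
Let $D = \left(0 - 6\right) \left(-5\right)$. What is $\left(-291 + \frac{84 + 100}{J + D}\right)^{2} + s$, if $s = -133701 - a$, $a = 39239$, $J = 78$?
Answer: $- \frac{65061539}{729} \approx -89248.0$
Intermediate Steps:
$D = 30$ ($D = \left(-6\right) \left(-5\right) = 30$)
$s = -172940$ ($s = -133701 - 39239 = -172940$)
$\left(-291 + \frac{84 + 100}{J + D}\right)^{2} + s = \left(-291 + \frac{84 + 100}{78 + 30}\right)^{2} - 172940 = \left(-291 + \frac{184}{108}\right)^{2} - 172940 = \left(-291 + 184 \cdot \frac{1}{108}\right)^{2} - 172940 = \left(-291 + \frac{46}{27}\right)^{2} - 172940 = \left(- \frac{7811}{27}\right)^{2} - 172940 = \frac{61011721}{729} - 172940 = - \frac{65061539}{729}$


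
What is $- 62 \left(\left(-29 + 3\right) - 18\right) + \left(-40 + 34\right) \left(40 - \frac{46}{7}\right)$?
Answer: $\frac{17692}{7} \approx 2527.4$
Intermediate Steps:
$- 62 \left(\left(-29 + 3\right) - 18\right) + \left(-40 + 34\right) \left(40 - \frac{46}{7}\right) = - 62 \left(-26 - 18\right) - 6 \left(40 - \frac{46}{7}\right) = \left(-62\right) \left(-44\right) - 6 \left(40 - \frac{46}{7}\right) = 2728 - \frac{1404}{7} = \frac{17692}{7}$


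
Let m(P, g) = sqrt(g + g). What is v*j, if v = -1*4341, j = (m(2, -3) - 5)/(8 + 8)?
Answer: 21705/16 - 4341*I*sqrt(6)/16 ≈ 1356.6 - 664.58*I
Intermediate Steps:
m(P, g) = sqrt(2)*sqrt(g) (m(P, g) = sqrt(2*g) = sqrt(2)*sqrt(g))
j = -5/16 + I*sqrt(6)/16 (j = (sqrt(2)*sqrt(-3) - 5)/(8 + 8) = (sqrt(2)*(I*sqrt(3)) - 5)/16 = (I*sqrt(6) - 5)*(1/16) = (-5 + I*sqrt(6))*(1/16) = -5/16 + I*sqrt(6)/16 ≈ -0.3125 + 0.15309*I)
v = -4341
v*j = -4341*(-5/16 + I*sqrt(6)/16) = 21705/16 - 4341*I*sqrt(6)/16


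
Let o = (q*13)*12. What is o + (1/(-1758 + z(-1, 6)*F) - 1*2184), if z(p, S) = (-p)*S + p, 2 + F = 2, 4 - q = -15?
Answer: 1371239/1758 ≈ 780.00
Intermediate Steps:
q = 19 (q = 4 - 1*(-15) = 4 + 15 = 19)
F = 0 (F = -2 + 2 = 0)
z(p, S) = p - S*p (z(p, S) = -S*p + p = p - S*p)
o = 2964 (o = (19*13)*12 = 247*12 = 2964)
o + (1/(-1758 + z(-1, 6)*F) - 1*2184) = 2964 + (1/(-1758 - (1 - 1*6)*0) - 1*2184) = 2964 + (1/(-1758 - (1 - 6)*0) - 2184) = 2964 + (1/(-1758 - 1*(-5)*0) - 2184) = 2964 + (1/(-1758 + 5*0) - 2184) = 2964 + (1/(-1758 + 0) - 2184) = 2964 + (1/(-1758) - 2184) = 2964 + (-1/1758 - 2184) = 2964 - 3839473/1758 = 1371239/1758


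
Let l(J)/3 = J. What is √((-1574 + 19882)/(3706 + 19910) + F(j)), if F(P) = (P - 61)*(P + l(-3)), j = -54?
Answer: √1753941337/492 ≈ 85.122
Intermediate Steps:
l(J) = 3*J
F(P) = (-61 + P)*(-9 + P) (F(P) = (P - 61)*(P + 3*(-3)) = (-61 + P)*(P - 9) = (-61 + P)*(-9 + P))
√((-1574 + 19882)/(3706 + 19910) + F(j)) = √((-1574 + 19882)/(3706 + 19910) + (549 + (-54)² - 70*(-54))) = √(18308/23616 + (549 + 2916 + 3780)) = √(18308*(1/23616) + 7245) = √(4577/5904 + 7245) = √(42779057/5904) = √1753941337/492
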